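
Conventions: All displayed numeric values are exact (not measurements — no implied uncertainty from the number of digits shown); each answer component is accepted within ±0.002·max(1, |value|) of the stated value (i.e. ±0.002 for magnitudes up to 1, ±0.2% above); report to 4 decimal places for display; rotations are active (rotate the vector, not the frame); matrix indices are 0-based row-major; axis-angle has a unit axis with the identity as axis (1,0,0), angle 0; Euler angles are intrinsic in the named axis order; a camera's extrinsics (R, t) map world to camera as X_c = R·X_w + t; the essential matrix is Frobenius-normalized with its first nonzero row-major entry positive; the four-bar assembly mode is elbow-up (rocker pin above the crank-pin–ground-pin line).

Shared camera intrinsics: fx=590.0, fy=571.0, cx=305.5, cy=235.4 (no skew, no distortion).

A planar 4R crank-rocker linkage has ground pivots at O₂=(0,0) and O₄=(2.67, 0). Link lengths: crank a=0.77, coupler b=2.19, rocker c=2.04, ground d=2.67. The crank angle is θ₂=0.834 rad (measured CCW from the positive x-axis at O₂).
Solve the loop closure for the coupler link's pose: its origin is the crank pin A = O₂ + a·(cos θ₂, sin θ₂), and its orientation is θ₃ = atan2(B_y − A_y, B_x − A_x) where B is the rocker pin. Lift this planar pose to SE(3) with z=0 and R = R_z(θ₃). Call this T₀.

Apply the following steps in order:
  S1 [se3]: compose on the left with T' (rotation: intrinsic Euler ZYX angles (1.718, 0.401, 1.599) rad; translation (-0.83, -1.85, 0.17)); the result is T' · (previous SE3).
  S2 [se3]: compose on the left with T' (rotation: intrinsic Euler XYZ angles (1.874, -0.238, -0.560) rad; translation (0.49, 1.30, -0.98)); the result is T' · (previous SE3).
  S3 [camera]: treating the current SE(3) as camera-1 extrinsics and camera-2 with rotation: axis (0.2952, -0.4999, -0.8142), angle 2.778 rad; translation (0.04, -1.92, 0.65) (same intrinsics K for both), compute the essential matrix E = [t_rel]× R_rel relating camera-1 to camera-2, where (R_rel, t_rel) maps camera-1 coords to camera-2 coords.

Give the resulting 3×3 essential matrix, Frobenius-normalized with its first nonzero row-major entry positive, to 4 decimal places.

matrix = [0.0379 0.3198 0.5085; -0.0298 -0.1967 -0.3134; -0.7044 0.0590 0.0193]

source (fourbar_fk): coupler pose = R=[0.7641 -0.6450 0.0000; 0.6450 0.7641 0.0000; 0.0000 0.0000 1.0000], t=(0.5174, 0.5703, 0.0000)
after S1 (compose_se3): R=[-0.1221 0.0647 0.9904; 0.9475 -0.2894 0.1357; 0.2954 0.9550 -0.0260], t=(-0.9166, -1.1564, 0.4929)
after S2 (compose_se3): R=[0.3190 -0.3213 0.8917; -0.6230 -0.7801 -0.0582; 0.7142 -0.5369 -0.4490], t=(-0.9778, 1.3030, -1.4955)
after S3 (essential): [0.0379 0.3198 0.5085; -0.0298 -0.1967 -0.3134; -0.7044 0.0590 0.0193]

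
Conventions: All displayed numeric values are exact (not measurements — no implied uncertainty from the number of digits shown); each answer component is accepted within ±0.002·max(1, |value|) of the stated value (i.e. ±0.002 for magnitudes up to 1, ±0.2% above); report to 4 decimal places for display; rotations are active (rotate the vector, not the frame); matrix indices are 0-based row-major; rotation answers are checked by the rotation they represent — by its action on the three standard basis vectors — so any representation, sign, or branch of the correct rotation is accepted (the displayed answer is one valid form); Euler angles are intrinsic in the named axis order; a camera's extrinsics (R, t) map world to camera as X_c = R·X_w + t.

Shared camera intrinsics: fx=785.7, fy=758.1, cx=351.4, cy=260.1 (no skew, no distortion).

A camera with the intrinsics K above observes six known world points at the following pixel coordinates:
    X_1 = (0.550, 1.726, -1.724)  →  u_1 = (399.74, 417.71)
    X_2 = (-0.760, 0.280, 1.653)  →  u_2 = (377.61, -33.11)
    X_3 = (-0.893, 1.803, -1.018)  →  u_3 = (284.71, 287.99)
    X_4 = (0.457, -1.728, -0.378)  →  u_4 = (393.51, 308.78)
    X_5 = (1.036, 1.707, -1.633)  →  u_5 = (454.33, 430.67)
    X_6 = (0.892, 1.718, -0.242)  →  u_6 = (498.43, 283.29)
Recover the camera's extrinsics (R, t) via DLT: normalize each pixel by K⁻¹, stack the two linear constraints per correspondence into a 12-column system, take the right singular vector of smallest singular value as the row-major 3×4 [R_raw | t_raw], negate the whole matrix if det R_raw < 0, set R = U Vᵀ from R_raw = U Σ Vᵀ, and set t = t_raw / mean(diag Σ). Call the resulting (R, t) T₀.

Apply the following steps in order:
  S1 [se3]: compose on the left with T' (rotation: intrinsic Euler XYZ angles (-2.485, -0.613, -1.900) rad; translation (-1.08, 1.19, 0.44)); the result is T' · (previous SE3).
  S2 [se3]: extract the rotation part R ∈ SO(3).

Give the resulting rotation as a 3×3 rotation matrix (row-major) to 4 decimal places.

source (pnp_recover): camera pose = R=[0.9137 0.1864 0.3611; 0.3701 -0.0150 -0.9289; -0.1677 0.9824 -0.0827], t=(0.2299, -0.3200, 5.2683)
after S1 (compose_se3): R=[0.1413 -0.6261 -0.7668; 0.7152 0.6002 -0.3582; 0.6845 -0.4978 0.5326], t=(-4.4195, 3.7783, -2.7316)
after S2 (rot_of_se3): [0.1413 -0.6261 -0.7668; 0.7152 0.6002 -0.3582; 0.6845 -0.4978 0.5326]

rotation (matrix) = ((0.1413, -0.6261, -0.7668), (0.7152, 0.6002, -0.3582), (0.6845, -0.4978, 0.5326))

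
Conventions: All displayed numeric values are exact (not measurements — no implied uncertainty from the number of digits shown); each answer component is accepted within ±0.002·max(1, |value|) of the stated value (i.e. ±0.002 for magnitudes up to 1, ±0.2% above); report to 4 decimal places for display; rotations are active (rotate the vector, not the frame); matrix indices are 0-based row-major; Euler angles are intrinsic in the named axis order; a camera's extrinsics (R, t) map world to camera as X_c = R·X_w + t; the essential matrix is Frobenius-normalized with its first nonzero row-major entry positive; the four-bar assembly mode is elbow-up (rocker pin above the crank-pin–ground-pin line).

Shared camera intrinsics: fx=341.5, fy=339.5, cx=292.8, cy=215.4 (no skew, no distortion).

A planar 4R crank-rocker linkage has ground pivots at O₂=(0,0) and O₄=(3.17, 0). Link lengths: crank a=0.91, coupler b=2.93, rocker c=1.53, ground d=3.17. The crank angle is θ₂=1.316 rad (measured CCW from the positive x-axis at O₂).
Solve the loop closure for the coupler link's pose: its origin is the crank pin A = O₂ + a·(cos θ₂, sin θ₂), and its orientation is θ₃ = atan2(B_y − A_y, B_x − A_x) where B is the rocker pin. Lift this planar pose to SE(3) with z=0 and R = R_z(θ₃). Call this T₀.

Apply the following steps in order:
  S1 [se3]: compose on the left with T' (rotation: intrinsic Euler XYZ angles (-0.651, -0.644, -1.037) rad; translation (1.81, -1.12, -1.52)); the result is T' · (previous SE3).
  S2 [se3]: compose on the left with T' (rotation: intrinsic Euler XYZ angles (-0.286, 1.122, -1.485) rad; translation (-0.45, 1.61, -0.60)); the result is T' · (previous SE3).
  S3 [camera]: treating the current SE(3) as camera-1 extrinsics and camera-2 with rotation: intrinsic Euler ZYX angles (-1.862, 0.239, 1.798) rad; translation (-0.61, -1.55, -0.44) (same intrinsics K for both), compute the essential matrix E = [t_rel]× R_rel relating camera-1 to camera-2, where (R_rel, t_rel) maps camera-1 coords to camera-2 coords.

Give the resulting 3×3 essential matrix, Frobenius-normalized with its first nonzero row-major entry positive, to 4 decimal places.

matrix = [0.0819 -0.4258 -0.0766; -0.2394 0.3367 0.4495; 0.1555 0.4475 -0.4572]

source (fourbar_fk): coupler pose = R=[0.9753 -0.2209 0.0000; 0.2209 0.9753 0.0000; 0.0000 0.0000 1.0000], t=(0.2294, 0.8806, 0.0000)
after S1 (compose_se3): R=[0.5489 0.5816 -0.6004; -0.3288 0.8106 0.4846; 0.7685 -0.0686 0.6361], t=(2.5096, -0.6024, -1.2541)
after S2 (compose_se3): R=[0.5707 0.3102 0.7603; -0.3863 -0.7156 0.5820; 0.7246 -0.6258 -0.2885], t=(-1.7469, -0.8939, -0.0692)
after S3 (essential): [0.0819 -0.4258 -0.0766; -0.2394 0.3367 0.4495; 0.1555 0.4475 -0.4572]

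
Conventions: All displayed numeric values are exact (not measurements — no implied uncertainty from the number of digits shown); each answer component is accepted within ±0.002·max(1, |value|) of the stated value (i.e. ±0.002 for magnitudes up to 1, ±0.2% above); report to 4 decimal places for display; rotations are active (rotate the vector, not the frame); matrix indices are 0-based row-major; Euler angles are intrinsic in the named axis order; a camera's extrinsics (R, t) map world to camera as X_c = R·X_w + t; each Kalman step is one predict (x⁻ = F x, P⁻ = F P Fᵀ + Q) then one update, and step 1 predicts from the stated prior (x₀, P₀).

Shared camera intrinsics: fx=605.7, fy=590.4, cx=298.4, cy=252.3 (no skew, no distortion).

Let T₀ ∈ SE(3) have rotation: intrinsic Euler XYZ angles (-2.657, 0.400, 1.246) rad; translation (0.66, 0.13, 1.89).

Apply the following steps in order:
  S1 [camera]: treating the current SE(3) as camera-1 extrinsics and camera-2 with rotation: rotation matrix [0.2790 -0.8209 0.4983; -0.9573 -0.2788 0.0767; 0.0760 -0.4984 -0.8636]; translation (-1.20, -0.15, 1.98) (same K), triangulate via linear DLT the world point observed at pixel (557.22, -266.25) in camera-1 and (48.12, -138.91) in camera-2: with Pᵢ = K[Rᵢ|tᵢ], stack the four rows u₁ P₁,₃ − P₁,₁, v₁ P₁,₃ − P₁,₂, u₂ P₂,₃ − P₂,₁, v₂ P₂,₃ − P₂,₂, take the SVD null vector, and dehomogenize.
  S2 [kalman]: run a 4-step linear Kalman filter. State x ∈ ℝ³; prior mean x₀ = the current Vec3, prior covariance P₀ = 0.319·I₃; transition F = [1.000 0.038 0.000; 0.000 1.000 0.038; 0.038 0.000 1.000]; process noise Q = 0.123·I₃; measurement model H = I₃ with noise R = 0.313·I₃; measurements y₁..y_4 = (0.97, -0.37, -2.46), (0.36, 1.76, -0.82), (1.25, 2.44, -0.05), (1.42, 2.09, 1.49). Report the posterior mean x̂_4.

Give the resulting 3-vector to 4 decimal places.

after S1 (triangulate): (1.6780, 0.0302, -0.7633)
after S2 (kf_track): (1.2782, 1.7857, 0.3681)

result = (1.2782, 1.7857, 0.3681)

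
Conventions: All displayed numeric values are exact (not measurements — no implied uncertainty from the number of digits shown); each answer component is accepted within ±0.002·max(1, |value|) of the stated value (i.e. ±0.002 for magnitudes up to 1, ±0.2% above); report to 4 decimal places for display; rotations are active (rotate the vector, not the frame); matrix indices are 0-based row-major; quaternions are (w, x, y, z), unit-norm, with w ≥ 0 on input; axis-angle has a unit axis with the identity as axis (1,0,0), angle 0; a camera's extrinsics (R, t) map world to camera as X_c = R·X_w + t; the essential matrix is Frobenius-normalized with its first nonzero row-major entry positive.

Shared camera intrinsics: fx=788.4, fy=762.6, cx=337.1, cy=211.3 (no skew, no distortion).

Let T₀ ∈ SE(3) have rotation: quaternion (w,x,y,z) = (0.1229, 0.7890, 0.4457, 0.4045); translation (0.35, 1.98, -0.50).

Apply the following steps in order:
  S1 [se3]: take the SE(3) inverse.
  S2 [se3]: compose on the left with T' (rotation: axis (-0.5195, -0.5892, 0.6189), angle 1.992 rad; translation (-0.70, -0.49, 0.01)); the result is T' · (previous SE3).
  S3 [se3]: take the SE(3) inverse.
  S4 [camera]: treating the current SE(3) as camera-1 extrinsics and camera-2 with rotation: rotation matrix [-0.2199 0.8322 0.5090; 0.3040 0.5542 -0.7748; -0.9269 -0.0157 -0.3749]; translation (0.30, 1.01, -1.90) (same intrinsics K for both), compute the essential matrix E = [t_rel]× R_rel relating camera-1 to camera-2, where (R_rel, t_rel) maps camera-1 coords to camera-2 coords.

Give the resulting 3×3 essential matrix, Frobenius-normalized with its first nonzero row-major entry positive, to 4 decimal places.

matrix = [0.3951 -0.0957 0.2703; 0.4122 -0.4506 -0.1811; -0.1991 -0.2355 -0.5107]

after S1 (invert_se3): R=[0.2754 0.8028 0.5288; 0.6040 -0.5724 0.5546; 0.7479 0.1667 -0.6425], t=(-1.4216, 1.1993, -0.9130)
after S2 (compose_se3): R=[-0.8295 -0.1117 0.5472; 0.2930 0.7471 0.5966; -0.4755 0.6552 -0.5870], t=(0.0851, -1.7735, -1.4145)
after S3 (invert_se3): R=[-0.8295 0.2930 -0.4755; -0.1117 0.7471 0.6552; 0.5472 0.5966 -0.5870], t=(-0.0823, 2.2613, 0.1813)
after S4 (essential): [0.3951 -0.0957 0.2703; 0.4122 -0.4506 -0.1811; -0.1991 -0.2355 -0.5107]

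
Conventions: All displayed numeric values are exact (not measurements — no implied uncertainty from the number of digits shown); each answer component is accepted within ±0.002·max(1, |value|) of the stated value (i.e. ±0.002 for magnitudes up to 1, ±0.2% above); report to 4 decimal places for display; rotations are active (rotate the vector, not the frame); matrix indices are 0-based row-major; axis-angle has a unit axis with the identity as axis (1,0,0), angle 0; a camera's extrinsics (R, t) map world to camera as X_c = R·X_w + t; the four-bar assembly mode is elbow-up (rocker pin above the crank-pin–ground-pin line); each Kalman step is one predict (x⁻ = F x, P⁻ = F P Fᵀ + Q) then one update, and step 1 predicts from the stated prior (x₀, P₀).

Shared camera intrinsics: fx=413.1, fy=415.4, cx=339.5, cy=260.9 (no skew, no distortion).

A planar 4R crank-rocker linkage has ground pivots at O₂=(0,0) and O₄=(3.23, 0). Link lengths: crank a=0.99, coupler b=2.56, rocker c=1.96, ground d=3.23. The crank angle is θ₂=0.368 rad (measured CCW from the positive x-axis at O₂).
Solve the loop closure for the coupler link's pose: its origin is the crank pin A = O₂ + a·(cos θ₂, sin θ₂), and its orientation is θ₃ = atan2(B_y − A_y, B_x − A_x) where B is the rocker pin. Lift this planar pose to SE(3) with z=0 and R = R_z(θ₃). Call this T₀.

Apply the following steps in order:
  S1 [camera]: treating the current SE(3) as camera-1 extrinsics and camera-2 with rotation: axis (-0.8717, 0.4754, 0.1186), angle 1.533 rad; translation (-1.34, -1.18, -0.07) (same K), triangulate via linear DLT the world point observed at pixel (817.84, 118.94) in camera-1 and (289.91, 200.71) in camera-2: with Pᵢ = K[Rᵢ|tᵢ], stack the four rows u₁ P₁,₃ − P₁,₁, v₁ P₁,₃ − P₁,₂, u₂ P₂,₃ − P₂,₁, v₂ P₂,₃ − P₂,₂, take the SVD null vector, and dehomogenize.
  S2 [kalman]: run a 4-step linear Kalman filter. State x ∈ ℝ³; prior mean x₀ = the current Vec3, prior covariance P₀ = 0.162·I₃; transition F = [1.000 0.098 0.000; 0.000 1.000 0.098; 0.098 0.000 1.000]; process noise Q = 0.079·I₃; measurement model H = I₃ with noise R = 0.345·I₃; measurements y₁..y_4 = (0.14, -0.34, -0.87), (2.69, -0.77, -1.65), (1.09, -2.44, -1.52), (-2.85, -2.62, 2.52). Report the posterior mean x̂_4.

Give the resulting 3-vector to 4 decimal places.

source (fourbar_fk): coupler pose = R=[0.7863 -0.6179 0.0000; 0.6179 0.7863 0.0000; 0.0000 0.0000 1.0000], t=(0.9237, 0.3562, 0.0000)
after S1 (triangulate): (0.0905, -1.1685, 1.4827)
after S2 (kf_track): (-0.5668, -1.9378, 0.4607)

result = (-0.5668, -1.9378, 0.4607)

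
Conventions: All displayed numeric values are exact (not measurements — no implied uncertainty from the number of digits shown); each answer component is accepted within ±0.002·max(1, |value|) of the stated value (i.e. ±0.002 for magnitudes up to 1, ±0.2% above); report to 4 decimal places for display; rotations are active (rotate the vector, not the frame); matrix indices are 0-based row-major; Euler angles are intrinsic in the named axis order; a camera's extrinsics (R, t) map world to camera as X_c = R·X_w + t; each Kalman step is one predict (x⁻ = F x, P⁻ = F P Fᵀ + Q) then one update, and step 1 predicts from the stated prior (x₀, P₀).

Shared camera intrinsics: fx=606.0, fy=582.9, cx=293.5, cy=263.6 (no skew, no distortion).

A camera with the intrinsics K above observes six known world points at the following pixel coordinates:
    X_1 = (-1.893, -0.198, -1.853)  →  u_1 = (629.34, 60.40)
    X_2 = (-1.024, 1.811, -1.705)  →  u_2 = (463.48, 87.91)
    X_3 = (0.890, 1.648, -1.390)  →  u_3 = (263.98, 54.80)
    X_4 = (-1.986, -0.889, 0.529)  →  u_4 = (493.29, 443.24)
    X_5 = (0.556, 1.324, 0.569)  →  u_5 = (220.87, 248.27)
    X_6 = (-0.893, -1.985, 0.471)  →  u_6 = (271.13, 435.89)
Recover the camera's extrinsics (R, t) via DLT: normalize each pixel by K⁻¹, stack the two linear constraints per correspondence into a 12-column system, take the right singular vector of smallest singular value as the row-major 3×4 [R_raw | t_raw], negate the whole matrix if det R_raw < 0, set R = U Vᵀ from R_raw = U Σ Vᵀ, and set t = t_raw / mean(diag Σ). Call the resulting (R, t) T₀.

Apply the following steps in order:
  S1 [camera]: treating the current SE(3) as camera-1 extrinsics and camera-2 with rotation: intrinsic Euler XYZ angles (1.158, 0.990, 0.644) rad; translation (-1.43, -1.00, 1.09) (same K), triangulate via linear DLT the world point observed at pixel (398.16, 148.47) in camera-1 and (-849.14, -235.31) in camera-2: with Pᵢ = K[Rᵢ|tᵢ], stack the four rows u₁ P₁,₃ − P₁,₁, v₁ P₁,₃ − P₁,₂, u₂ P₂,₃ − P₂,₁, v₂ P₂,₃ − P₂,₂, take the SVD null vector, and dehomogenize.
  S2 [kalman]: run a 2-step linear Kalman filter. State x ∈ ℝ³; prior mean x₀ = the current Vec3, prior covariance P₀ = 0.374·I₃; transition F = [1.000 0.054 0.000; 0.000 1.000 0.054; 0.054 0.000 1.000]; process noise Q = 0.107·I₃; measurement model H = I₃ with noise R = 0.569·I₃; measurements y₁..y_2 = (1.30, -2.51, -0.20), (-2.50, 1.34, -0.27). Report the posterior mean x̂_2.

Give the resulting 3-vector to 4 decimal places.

source (pnp_recover): camera pose = R=[-0.9148 0.2224 -0.3372; -0.3719 -0.1379 0.9180; 0.1576 0.9651 0.2089], t=(-0.3100, -0.2900, 4.4899)
after S1 (triangulate): (-0.7321, 0.8723, -0.9302)
after S2 (kf_track): (-0.8533, 0.0654, -0.4903)

result = (-0.8533, 0.0654, -0.4903)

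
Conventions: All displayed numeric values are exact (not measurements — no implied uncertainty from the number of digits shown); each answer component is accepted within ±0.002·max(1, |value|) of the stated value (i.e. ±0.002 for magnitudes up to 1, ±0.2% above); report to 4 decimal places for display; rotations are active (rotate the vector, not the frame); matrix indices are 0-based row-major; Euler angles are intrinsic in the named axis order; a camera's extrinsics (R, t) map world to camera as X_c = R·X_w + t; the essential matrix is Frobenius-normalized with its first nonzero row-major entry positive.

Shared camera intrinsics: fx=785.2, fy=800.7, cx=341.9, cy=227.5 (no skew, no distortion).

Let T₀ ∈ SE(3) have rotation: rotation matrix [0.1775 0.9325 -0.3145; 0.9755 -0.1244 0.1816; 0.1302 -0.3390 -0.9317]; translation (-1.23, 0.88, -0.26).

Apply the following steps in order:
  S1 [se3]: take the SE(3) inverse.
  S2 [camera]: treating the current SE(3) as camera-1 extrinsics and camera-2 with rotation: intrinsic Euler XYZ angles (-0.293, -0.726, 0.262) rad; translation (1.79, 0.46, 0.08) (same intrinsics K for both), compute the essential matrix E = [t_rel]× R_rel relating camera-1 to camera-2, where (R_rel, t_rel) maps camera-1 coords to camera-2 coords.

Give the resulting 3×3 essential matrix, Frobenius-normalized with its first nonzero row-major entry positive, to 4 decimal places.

matrix = [0.4212 0.2025 -0.3505; 0.1724 -0.5973 0.1833; 0.4235 -0.1724 -0.1718]

after S1 (invert_se3): R=[0.1775 0.9755 0.1302; 0.9325 -0.1244 -0.3390; -0.3145 0.1816 -0.9317], t=(-0.6063, 1.1683, -0.7889)
after S2 (essential): [0.4212 0.2025 -0.3505; 0.1724 -0.5973 0.1833; 0.4235 -0.1724 -0.1718]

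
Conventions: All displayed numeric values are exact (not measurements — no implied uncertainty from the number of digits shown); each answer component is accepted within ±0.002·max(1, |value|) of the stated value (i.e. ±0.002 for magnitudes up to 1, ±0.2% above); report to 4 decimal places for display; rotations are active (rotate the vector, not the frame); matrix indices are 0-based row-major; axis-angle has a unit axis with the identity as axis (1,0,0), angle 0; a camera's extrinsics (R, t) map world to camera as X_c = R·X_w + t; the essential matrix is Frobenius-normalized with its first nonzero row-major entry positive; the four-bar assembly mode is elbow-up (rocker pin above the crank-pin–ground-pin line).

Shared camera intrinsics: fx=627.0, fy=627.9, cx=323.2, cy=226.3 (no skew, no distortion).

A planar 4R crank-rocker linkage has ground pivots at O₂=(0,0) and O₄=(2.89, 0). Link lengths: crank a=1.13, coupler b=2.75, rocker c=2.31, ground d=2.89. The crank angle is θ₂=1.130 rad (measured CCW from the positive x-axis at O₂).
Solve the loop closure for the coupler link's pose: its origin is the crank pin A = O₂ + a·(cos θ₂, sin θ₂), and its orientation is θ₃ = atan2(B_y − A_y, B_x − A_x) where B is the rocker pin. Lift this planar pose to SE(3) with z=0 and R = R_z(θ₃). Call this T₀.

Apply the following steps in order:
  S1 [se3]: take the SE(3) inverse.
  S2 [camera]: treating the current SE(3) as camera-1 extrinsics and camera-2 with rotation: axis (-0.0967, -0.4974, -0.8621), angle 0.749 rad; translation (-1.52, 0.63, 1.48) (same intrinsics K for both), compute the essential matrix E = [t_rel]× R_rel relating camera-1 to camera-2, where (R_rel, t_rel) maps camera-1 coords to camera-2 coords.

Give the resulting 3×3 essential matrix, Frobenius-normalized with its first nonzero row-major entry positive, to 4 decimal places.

matrix = [0.2072 -0.5975 0.2582; 0.5864 0.0817 -0.0081; -0.3352 -0.2498 0.0893]

source (fourbar_fk): coupler pose = R=[0.8836 -0.4683 0.0000; 0.4683 0.8836 0.0000; 0.0000 0.0000 1.0000], t=(0.4821, 1.0220, 0.0000)
after S1 (invert_se3): R=[0.8836 0.4683 0.0000; -0.4683 0.8836 0.0000; 0.0000 0.0000 1.0000], t=(-0.9046, -0.6772, 0.0000)
after S2 (essential): [0.2072 -0.5975 0.2582; 0.5864 0.0817 -0.0081; -0.3352 -0.2498 0.0893]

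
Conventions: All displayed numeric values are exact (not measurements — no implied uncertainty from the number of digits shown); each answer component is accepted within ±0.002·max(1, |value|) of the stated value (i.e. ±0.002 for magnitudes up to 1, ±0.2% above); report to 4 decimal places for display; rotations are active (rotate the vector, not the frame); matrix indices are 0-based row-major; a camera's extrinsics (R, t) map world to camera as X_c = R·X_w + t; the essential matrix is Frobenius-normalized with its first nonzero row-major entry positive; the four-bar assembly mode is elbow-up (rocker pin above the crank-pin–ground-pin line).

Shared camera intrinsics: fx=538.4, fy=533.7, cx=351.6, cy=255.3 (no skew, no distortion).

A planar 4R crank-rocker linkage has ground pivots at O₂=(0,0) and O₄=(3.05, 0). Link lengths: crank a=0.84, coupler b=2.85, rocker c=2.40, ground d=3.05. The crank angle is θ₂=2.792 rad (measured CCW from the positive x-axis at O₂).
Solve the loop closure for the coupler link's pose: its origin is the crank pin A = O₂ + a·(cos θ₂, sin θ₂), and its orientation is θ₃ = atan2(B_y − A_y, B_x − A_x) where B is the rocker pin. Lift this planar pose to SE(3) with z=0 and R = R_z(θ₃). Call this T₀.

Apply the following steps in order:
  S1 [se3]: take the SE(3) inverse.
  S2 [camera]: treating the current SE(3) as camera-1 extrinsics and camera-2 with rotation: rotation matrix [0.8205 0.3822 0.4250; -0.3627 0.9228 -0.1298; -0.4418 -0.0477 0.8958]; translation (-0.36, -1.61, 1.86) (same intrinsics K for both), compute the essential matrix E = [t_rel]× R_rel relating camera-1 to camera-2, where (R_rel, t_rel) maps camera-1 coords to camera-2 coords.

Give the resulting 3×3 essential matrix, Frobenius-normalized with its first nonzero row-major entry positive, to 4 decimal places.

source (fourbar_fk): coupler pose = R=[0.8274 -0.5617 0.0000; 0.5617 0.8274 0.0000; 0.0000 0.0000 1.0000], t=(-0.7892, 0.2877, 0.0000)
after S1 (invert_se3): R=[0.8274 0.5617 0.0000; -0.5617 0.8274 0.0000; 0.0000 0.0000 1.0000], t=(0.4914, -0.6813, 0.0000)
after S2 (essential): [0.0174 0.6382 0.1806; -0.4382 0.0354 -0.4730; -0.2042 0.2781 -0.1542]

matrix = [0.0174 0.6382 0.1806; -0.4382 0.0354 -0.4730; -0.2042 0.2781 -0.1542]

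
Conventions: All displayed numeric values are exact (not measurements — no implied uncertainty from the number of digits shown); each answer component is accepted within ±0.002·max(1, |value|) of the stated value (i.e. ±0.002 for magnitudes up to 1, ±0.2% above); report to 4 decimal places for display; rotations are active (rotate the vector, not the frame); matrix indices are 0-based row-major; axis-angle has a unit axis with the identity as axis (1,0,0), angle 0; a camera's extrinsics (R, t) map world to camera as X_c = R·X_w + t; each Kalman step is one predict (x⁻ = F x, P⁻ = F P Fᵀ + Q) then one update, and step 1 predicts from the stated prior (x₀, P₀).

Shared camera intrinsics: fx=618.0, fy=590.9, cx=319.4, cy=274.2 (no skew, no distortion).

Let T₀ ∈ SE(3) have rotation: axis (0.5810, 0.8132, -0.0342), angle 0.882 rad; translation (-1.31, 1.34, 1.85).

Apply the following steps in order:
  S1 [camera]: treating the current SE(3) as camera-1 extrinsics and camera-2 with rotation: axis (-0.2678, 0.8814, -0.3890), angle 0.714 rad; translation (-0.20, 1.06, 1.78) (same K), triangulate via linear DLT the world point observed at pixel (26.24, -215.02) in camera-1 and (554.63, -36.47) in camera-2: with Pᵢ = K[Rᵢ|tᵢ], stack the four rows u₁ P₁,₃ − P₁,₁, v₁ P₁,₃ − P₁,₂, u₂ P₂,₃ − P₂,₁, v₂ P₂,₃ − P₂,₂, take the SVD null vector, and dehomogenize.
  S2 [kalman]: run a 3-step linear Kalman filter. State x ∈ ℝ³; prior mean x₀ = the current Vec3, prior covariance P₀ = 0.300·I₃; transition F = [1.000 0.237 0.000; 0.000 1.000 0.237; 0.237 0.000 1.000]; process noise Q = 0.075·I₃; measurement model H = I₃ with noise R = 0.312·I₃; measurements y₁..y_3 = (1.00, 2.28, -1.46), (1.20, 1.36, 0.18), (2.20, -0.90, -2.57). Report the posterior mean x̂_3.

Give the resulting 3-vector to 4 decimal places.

result = (1.4618, -0.0007, -0.8426)

after S1 (triangulate): (1.2675, -1.9669, 0.7073)
after S2 (kf_track): (1.4618, -0.0007, -0.8426)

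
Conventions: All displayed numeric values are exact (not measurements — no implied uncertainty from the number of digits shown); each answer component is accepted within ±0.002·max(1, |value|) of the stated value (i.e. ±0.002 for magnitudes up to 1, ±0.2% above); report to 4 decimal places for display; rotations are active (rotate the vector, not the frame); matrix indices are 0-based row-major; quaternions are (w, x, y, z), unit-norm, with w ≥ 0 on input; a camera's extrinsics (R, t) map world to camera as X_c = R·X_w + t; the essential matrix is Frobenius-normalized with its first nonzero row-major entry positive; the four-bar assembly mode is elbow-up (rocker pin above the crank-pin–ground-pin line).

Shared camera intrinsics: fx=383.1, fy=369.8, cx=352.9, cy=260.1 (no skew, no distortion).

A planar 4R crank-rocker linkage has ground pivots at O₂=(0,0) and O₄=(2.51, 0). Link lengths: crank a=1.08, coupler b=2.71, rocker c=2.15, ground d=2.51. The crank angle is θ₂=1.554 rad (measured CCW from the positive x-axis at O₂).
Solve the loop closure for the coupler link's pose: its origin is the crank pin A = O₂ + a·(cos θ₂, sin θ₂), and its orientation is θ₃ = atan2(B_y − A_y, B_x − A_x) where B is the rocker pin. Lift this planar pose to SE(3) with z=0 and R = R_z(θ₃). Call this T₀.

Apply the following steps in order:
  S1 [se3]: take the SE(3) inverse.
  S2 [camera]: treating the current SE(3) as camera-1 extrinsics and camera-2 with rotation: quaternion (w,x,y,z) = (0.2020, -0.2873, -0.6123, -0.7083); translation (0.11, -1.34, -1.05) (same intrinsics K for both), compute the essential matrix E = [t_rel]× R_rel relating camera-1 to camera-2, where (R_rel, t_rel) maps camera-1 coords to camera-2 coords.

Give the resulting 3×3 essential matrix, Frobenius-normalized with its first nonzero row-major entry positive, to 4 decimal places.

matrix = [0.5598 0.2858 -0.0384; 0.2479 0.2210 0.0422; 0.2761 -0.4922 -0.4157]

source (fourbar_fk): coupler pose = R=[0.9187 -0.3949 0.0000; 0.3949 0.9187 0.0000; 0.0000 0.0000 1.0000], t=(0.0181, 1.0798, 0.0000)
after S1 (invert_se3): R=[0.9187 0.3949 0.0000; -0.3949 0.9187 0.0000; 0.0000 0.0000 1.0000], t=(-0.4431, -0.9849, 0.0000)
after S2 (essential): [0.5598 0.2858 -0.0384; 0.2479 0.2210 0.0422; 0.2761 -0.4922 -0.4157]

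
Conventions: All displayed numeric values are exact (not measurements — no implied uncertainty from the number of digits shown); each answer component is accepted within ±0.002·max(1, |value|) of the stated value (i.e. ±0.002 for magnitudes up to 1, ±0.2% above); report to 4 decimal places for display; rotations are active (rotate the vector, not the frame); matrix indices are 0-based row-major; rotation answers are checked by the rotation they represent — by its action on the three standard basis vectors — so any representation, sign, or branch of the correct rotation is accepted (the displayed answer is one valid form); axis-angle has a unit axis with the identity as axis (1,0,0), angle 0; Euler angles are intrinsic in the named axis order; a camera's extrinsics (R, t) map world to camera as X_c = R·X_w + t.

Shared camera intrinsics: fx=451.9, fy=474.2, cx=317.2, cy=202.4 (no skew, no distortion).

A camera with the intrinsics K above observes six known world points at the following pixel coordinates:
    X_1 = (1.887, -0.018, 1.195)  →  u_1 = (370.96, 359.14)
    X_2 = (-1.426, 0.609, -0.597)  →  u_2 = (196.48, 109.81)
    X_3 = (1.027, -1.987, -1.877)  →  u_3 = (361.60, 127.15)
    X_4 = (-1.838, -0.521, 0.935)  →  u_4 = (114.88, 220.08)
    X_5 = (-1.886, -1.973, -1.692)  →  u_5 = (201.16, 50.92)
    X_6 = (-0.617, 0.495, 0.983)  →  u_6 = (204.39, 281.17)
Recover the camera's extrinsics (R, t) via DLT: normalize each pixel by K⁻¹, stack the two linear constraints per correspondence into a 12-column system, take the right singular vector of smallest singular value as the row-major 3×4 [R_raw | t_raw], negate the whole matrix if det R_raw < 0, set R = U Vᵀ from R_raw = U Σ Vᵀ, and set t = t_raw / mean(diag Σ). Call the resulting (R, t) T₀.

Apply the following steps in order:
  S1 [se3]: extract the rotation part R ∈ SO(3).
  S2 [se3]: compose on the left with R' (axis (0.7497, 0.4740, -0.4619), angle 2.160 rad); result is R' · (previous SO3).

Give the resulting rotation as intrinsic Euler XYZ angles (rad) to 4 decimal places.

rotation (euler_xyz) = (0.3240, 0.8082, -0.4225)

source (pnp_recover): camera pose = R=[0.8754 0.2434 -0.4176; 0.4135 0.0702 0.9078; 0.2503 -0.9674 -0.0392], t=(-0.4201, 0.1599, 5.6802)
after S1 (rot_of_se3): [0.8754 0.2434 -0.4176; 0.4135 0.0702 0.9078; 0.2503 -0.9674 -0.0392]
after S2 (compose_so3): [0.6301 0.2832 0.7230; -0.1787 0.9590 -0.2200; -0.7557 0.0094 0.6549]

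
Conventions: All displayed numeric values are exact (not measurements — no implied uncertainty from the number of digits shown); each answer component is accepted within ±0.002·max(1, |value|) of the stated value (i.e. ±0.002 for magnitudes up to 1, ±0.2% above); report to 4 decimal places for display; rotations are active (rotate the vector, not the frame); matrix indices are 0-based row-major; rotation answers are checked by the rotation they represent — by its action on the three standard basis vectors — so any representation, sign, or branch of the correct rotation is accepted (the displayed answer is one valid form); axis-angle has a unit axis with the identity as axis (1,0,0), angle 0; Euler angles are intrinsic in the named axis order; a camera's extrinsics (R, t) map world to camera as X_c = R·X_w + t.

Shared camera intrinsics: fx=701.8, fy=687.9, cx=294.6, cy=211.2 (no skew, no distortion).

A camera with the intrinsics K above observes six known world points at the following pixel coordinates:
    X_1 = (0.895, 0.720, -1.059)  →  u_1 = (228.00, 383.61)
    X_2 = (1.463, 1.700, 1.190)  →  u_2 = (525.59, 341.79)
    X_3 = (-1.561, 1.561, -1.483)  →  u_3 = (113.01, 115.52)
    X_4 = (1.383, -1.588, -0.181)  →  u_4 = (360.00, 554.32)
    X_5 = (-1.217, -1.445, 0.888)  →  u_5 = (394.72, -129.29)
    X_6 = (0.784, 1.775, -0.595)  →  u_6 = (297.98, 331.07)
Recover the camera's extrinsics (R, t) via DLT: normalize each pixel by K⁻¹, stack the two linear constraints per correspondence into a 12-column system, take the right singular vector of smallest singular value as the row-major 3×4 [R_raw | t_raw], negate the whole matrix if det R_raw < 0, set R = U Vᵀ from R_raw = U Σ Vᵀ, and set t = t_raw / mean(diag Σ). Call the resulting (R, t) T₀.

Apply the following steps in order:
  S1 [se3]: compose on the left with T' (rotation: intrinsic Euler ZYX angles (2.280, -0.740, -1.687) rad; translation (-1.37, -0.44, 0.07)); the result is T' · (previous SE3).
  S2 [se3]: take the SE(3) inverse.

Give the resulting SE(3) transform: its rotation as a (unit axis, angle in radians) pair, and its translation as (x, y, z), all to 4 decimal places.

rotation (axis_angle) = ((0.2499, -0.1159, -0.9613), 2.1147), translation = (0.0413, -5.7504, 0.0089)

source (pnp_recover): camera pose = R=[0.3270 0.1081 0.9388; 0.9418 0.0443 -0.3331; -0.0776 0.9932 -0.0873], t=(0.1400, 0.0500, 4.3601)
after S1 (compose_se3): R=[-0.4227 -0.8666 -0.2653; 0.7786 -0.4971 0.3829; -0.4637 -0.0447 0.8849], t=(-4.9632, -2.8939, -0.2456)
after S2 (invert_se3): R=[-0.4227 0.7786 -0.4637; -0.8666 -0.4971 -0.0447; -0.2653 0.3829 0.8849], t=(0.0413, -5.7504, 0.0089)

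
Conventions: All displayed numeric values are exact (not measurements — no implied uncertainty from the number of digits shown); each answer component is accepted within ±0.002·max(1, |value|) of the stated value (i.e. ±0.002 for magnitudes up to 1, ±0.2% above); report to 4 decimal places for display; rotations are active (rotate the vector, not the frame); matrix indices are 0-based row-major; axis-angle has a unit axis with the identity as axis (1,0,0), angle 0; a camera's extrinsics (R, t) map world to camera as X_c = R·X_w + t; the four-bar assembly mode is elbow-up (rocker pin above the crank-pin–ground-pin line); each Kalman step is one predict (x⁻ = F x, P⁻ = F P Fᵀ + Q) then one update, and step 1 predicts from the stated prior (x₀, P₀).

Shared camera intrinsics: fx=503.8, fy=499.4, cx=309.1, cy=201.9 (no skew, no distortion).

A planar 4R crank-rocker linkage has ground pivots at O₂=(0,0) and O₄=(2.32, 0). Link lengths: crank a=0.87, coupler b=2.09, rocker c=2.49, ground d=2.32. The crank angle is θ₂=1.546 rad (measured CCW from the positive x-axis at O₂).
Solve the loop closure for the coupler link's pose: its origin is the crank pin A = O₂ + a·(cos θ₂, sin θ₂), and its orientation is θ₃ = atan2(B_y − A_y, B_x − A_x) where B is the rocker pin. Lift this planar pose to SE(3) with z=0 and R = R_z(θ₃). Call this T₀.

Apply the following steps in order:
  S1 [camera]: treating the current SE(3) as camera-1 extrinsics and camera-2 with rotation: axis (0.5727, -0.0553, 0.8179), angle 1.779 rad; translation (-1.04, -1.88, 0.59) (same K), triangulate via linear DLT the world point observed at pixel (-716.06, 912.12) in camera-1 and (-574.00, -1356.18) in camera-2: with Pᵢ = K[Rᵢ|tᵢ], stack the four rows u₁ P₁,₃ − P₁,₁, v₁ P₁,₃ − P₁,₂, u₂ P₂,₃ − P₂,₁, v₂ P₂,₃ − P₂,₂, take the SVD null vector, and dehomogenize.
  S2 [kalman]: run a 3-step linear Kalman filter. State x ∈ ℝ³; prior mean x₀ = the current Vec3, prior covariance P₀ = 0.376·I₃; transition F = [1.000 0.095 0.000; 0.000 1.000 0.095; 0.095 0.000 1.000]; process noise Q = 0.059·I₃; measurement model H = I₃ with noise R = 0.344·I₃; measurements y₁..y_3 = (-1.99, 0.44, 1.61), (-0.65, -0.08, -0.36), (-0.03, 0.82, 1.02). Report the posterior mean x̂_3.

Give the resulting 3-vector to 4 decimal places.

result = (-0.6708, 0.6766, 0.6126)

source (fourbar_fk): coupler pose = R=[0.7059 -0.7083 0.0000; 0.7083 0.7059 0.0000; 0.0000 0.0000 1.0000], t=(0.0216, 0.8697, 0.0000)
after S1 (triangulate): (-0.9488, 1.2105, 0.7399)
after S2 (kf_track): (-0.6708, 0.6766, 0.6126)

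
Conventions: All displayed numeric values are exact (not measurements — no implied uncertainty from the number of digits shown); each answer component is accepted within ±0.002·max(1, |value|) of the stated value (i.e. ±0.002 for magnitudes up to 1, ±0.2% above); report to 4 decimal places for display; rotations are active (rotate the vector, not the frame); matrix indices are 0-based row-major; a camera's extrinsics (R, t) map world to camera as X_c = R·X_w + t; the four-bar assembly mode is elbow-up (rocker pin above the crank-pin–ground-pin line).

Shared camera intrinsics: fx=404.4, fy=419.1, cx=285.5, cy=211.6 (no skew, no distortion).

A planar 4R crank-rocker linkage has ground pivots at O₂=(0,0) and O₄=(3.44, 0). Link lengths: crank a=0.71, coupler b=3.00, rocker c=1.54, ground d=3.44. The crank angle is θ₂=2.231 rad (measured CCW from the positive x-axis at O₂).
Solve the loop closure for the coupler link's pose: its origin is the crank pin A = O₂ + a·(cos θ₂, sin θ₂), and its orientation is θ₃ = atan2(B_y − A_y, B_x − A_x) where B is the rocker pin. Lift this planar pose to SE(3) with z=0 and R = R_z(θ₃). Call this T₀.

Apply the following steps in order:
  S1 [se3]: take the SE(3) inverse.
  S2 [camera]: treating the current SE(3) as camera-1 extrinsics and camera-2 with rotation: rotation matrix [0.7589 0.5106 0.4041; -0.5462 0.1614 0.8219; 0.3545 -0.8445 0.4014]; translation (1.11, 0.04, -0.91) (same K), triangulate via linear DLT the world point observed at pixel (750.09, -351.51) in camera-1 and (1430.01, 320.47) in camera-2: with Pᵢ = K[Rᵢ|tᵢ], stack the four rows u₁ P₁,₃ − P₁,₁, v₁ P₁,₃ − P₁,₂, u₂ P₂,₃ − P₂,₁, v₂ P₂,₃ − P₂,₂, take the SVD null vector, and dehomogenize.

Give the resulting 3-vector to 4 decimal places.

source (fourbar_fk): coupler pose = R=[0.9760 -0.2178 0.0000; 0.2178 0.9760 0.0000; 0.0000 0.0000 1.0000], t=(-0.4354, 0.5608, 0.0000)
after S1 (invert_se3): R=[0.9760 0.2178 0.0000; -0.2178 0.9760 0.0000; 0.0000 0.0000 1.0000], t=(0.3029, -0.6422, 0.0000)
after S2 (triangulate): (1.4081, -0.8229, 1.3039)

result = (1.4081, -0.8229, 1.3039)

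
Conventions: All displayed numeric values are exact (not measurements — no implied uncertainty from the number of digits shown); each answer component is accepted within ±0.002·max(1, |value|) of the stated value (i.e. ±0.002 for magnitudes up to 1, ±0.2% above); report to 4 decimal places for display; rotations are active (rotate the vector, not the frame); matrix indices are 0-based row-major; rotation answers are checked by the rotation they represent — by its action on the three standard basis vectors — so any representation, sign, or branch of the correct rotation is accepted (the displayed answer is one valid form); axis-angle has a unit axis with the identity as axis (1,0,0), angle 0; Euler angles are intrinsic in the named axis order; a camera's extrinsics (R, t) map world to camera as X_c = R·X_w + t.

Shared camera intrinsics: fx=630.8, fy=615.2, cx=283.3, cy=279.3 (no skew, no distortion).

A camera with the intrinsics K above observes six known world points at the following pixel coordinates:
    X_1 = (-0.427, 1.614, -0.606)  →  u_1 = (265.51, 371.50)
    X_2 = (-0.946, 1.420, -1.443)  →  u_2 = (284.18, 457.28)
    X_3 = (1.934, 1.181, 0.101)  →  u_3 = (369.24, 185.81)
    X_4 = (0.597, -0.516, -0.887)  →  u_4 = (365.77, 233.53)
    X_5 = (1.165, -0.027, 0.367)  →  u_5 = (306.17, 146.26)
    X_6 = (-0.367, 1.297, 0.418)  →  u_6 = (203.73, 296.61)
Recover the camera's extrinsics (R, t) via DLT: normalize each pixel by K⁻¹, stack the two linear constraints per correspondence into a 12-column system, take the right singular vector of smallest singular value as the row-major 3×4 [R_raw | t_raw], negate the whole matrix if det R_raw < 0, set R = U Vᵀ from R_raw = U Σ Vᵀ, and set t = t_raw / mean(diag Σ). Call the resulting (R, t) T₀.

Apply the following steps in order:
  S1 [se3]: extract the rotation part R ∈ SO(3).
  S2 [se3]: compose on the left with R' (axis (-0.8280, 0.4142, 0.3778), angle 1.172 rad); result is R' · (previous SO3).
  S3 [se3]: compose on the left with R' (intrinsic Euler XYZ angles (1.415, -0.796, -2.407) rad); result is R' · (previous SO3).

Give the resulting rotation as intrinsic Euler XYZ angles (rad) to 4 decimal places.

source (pnp_recover): camera pose = R=[0.7191 0.0334 -0.6941; -0.6349 0.4375 -0.6368; 0.2824 0.8986 0.3358], t=(-0.3600, -0.3400, 5.7001)
after S1 (rot_of_se3): [0.7191 0.0334 -0.6941; -0.6349 0.4375 -0.6368; 0.2824 0.8986 0.3358]
after S2 (compose_so3): [0.9889 -0.0460 -0.1414; 0.0288 0.9921 -0.1218; 0.1459 0.1163 0.9824]
after S3 (compose_so3): [-0.6041 0.4060 -0.6857; 0.2974 -0.6834 -0.6667; -0.7393 -0.6067 0.2921]

rotation (euler_xyz) = (1.1578, -0.7556, -2.5499)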